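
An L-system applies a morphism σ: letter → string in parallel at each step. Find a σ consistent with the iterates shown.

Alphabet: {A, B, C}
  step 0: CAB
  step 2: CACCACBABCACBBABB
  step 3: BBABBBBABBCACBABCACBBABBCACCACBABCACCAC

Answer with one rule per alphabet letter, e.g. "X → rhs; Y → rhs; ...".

A->BAB, B->CAC, C->B

  step 2 ⇒ step 3: CACCACBABCACBBABB ⇒ B·BAB·B·B·BAB·B·CAC·BAB·CAC·B·BAB·B·CAC·CAC·BAB·CAC·CAC
    A ↦ BAB
    B ↦ CAC
    C ↦ B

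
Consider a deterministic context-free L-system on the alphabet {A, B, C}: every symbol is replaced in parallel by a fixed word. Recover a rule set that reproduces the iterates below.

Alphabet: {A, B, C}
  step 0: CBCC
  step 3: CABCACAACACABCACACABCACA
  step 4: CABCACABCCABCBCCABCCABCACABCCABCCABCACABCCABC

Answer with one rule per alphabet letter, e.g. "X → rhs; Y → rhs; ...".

A->BC, B->A, C->CA

  step 3 ⇒ step 4: CABCACAACACABCACACABCACA ⇒ CA·BC·A·CA·BC·CA·BC·BC·CA·BC·CA·BC·A·CA·BC·CA·BC·CA·BC·A·CA·BC·CA·BC
    A ↦ BC
    B ↦ A
    C ↦ CA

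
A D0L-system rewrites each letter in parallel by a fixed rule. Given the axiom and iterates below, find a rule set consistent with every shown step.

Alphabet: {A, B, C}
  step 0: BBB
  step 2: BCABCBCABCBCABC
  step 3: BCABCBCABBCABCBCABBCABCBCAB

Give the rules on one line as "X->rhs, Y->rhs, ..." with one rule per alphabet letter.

  step 2 ⇒ step 3: BCABCBCABCBCABC ⇒ BCA·B·C·BCA·B·BCA·B·C·BCA·B·BCA·B·C·BCA·B
    A ↦ C
    B ↦ BCA
    C ↦ B

A->C, B->BCA, C->B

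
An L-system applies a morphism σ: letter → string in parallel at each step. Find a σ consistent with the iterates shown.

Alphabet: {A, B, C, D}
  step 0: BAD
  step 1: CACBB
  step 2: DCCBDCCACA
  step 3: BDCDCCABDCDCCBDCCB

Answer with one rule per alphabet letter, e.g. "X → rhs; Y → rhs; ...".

A->CB, B->CA, C->DC, D->B

  step 2 ⇒ step 3: DCCBDCCACA ⇒ B·DC·DC·CA·B·DC·DC·CB·DC·CB
    A ↦ CB
    B ↦ CA
    C ↦ DC
    D ↦ B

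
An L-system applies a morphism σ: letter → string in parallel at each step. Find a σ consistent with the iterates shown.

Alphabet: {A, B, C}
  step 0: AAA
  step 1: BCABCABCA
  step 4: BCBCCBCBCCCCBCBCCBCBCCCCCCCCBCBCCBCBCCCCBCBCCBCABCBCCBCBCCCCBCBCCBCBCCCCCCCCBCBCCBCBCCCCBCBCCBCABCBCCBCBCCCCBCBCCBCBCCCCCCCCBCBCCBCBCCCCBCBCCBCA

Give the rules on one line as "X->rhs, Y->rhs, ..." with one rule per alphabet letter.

  step 0 ⇒ step 1: AAA ⇒ BCA·BCA·BCA
    A ↦ BCA
    B ↦ BCB  (constrained at step 1)
    C ↦ CC  (constrained at step 1)

A->BCA, B->BCB, C->CC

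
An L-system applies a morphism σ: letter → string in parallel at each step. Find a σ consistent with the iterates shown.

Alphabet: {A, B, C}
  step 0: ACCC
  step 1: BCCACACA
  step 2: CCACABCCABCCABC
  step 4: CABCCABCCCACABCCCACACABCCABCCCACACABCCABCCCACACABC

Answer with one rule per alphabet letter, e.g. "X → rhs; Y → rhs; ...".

  step 1 ⇒ step 2: BCCACACA ⇒ C·CA·CA·BC·CA·BC·CA·BC
    A ↦ BC
    B ↦ C
    C ↦ CA

A->BC, B->C, C->CA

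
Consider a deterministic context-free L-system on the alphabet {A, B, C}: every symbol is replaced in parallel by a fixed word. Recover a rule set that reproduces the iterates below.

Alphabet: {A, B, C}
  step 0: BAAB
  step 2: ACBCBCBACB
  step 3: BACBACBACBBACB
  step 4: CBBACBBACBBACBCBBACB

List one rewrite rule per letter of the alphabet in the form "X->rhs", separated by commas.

  step 3 ⇒ step 4: BACBACBACBBACB ⇒ CB·B·A·CB·B·A·CB·B·A·CB·CB·B·A·CB
    A ↦ B
    B ↦ CB
    C ↦ A

A->B, B->CB, C->A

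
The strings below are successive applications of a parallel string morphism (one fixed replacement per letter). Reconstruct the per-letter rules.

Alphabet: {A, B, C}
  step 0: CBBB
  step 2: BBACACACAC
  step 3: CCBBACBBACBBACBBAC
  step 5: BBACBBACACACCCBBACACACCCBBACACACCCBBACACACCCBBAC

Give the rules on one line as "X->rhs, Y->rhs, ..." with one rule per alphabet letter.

A->BB, B->C, C->AC

  step 2 ⇒ step 3: BBACACACAC ⇒ C·C·BB·AC·BB·AC·BB·AC·BB·AC
    A ↦ BB
    B ↦ C
    C ↦ AC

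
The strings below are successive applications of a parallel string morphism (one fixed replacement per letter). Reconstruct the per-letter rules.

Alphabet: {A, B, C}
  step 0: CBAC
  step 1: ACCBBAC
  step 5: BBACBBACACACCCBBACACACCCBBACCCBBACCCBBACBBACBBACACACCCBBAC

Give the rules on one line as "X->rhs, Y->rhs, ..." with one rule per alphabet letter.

A->BB, B->C, C->AC

  step 0 ⇒ step 1: CBAC ⇒ AC·C·BB·AC
    A ↦ BB
    B ↦ C
    C ↦ AC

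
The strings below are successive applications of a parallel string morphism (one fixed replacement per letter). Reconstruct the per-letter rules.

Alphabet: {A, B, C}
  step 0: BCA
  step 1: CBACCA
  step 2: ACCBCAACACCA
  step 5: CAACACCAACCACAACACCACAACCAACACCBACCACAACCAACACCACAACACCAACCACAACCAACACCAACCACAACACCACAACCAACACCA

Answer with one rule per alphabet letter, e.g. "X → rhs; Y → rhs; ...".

A->CA, B->CB, C->AC

  step 1 ⇒ step 2: CBACCA ⇒ AC·CB·CA·AC·AC·CA
    A ↦ CA
    B ↦ CB
    C ↦ AC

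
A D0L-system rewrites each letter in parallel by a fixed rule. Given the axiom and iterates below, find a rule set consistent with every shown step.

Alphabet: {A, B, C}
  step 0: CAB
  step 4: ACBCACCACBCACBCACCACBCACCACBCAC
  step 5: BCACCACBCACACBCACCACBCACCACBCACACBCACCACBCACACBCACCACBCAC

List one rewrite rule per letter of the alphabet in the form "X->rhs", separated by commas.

A->BC, B->C, C->AC

  step 4 ⇒ step 5: ACBCACCACBCACBCACCACBCACCACBCAC ⇒ BC·AC·C·AC·BC·AC·AC·BC·AC·C·AC·BC·AC·C·AC·BC·AC·AC·BC·AC·C·AC·BC·AC·AC·BC·AC·C·AC·BC·AC
    A ↦ BC
    B ↦ C
    C ↦ AC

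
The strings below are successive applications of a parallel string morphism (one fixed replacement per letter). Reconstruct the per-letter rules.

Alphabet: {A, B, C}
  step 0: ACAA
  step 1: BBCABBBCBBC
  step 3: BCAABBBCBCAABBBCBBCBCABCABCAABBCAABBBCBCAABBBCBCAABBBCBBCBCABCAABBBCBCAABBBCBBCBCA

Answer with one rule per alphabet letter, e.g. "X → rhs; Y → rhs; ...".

A->BBC, B->BCA, C->AB

  step 0 ⇒ step 1: ACAA ⇒ BBC·AB·BBC·BBC
    A ↦ BBC
    C ↦ AB
    B ↦ BCA  (constrained at step 1)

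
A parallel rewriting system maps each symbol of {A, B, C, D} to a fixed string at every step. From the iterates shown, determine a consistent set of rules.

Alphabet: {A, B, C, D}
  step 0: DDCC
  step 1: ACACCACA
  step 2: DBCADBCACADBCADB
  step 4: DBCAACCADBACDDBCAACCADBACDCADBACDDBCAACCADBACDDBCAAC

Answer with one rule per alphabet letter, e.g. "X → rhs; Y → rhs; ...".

  step 1 ⇒ step 2: ACACCACA ⇒ DB·CA·DB·CA·CA·DB·CA·DB
    A ↦ DB
    C ↦ CA
    B ↦ D  (constrained at step 2)
  step 0 ⇒ step 1: DDCC ⇒ AC·AC·CA·CA
    D ↦ AC

A->DB, B->D, C->CA, D->AC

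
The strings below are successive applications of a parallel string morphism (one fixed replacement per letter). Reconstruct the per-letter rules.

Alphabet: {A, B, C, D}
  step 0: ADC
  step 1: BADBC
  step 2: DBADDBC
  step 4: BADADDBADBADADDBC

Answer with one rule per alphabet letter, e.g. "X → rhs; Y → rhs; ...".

A->B, B->D, C->BC, D->AD

  step 1 ⇒ step 2: BADBC ⇒ D·B·AD·D·BC
    A ↦ B
    B ↦ D
    C ↦ BC
    D ↦ AD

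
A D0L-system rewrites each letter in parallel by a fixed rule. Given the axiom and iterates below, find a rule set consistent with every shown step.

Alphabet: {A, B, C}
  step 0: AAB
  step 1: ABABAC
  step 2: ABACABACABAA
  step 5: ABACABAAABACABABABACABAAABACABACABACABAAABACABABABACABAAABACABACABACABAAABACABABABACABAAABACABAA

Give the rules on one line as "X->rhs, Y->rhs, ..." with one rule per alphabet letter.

A->AB, B->AC, C->AA

  step 1 ⇒ step 2: ABABAC ⇒ AB·AC·AB·AC·AB·AA
    A ↦ AB
    B ↦ AC
    C ↦ AA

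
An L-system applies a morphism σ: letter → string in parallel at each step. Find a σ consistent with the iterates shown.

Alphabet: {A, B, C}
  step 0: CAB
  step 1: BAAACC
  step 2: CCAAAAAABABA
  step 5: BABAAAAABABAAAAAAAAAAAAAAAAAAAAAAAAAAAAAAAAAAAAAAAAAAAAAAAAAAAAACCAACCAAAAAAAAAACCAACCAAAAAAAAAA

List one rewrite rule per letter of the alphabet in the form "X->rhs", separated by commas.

  step 1 ⇒ step 2: BAAACC ⇒ CC·AA·AA·AA·BA·BA
    A ↦ AA
    B ↦ CC
    C ↦ BA

A->AA, B->CC, C->BA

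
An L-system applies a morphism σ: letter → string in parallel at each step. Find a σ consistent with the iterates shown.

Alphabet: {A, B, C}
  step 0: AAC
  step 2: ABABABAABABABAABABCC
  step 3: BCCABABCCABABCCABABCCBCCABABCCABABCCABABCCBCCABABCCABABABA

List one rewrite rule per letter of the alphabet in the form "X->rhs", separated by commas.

  step 2 ⇒ step 3: ABABABAABABABAABABCC ⇒ BCC·ABA·BCC·ABA·BCC·ABA·BCC·BCC·ABA·BCC·ABA·BCC·ABA·BCC·BCC·ABA·BCC·ABA·BA·BA
    A ↦ BCC
    B ↦ ABA
    C ↦ BA

A->BCC, B->ABA, C->BA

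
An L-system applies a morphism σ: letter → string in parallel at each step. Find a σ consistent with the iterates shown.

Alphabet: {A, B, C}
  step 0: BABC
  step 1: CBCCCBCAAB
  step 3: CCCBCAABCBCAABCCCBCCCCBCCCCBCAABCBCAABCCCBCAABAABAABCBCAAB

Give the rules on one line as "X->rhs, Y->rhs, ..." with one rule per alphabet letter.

  step 0 ⇒ step 1: BABC ⇒ CBC·C·CBC·AAB
    A ↦ C
    B ↦ CBC
    C ↦ AAB

A->C, B->CBC, C->AAB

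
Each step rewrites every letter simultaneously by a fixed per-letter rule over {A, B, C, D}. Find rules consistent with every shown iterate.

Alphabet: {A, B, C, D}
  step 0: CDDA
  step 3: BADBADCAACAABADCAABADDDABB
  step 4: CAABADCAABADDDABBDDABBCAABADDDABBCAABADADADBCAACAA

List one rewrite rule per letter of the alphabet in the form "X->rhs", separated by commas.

A->B, B->CAA, C->DDA, D->AD

  step 3 ⇒ step 4: BADBADCAACAABADCAABADDDABB ⇒ CAA·B·AD·CAA·B·AD·DDA·B·B·DDA·B·B·CAA·B·AD·DDA·B·B·CAA·B·AD·AD·AD·B·CAA·CAA
    A ↦ B
    B ↦ CAA
    C ↦ DDA
    D ↦ AD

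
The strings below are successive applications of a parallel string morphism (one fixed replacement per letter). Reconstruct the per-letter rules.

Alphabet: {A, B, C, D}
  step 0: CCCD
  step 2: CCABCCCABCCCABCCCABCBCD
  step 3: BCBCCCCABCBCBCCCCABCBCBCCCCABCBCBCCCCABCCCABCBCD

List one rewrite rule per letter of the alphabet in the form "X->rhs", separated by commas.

  step 2 ⇒ step 3: CCABCCCABCCCABCCCABCBCD ⇒ BC·BC·C·CCA·BC·BC·BC·C·CCA·BC·BC·BC·C·CCA·BC·BC·BC·C·CCA·BC·CCA·BC·BCD
    A ↦ C
    B ↦ CCA
    C ↦ BC
    D ↦ BCD

A->C, B->CCA, C->BC, D->BCD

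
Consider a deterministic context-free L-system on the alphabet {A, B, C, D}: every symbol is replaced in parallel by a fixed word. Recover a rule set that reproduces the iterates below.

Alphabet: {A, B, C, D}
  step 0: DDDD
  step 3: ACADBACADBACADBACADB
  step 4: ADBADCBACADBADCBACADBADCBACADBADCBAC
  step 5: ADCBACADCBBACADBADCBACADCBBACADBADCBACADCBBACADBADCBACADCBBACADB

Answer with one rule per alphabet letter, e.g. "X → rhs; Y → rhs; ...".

A->AD, B->AC, C->B, D->CB

  step 4 ⇒ step 5: ADBADCBACADBADCBACADBADCBACADBADCBAC ⇒ AD·CB·AC·AD·CB·B·AC·AD·B·AD·CB·AC·AD·CB·B·AC·AD·B·AD·CB·AC·AD·CB·B·AC·AD·B·AD·CB·AC·AD·CB·B·AC·AD·B
    A ↦ AD
    B ↦ AC
    C ↦ B
    D ↦ CB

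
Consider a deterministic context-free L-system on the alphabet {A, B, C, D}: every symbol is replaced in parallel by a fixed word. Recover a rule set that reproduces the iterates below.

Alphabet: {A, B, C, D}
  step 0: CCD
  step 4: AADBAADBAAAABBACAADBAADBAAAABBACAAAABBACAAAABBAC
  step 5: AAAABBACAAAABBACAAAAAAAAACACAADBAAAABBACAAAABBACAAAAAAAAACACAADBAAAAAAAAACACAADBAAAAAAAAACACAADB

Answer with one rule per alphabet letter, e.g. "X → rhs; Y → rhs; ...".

  step 4 ⇒ step 5: AADBAADBAAAABBACAADBAADBAAAABBACAAAABBACAAAABBAC ⇒ AA·AA·BB·AC·AA·AA·BB·AC·AA·AA·AA·AA·AC·AC·AA·DB·AA·AA·BB·AC·AA·AA·BB·AC·AA·AA·AA·AA·AC·AC·AA·DB·AA·AA·AA·AA·AC·AC·AA·DB·AA·AA·AA·AA·AC·AC·AA·DB
    A ↦ AA
    B ↦ AC
    C ↦ DB
    D ↦ BB

A->AA, B->AC, C->DB, D->BB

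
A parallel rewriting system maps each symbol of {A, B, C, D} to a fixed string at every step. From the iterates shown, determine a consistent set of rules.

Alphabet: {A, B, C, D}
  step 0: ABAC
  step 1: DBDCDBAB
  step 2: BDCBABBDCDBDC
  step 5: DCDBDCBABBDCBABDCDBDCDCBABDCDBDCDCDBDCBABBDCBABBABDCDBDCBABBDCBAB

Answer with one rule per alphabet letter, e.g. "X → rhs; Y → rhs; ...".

  step 1 ⇒ step 2: DBDCDBAB ⇒ B·DC·B·AB·B·DC·DB·DC
    A ↦ DB
    B ↦ DC
    C ↦ AB
    D ↦ B

A->DB, B->DC, C->AB, D->B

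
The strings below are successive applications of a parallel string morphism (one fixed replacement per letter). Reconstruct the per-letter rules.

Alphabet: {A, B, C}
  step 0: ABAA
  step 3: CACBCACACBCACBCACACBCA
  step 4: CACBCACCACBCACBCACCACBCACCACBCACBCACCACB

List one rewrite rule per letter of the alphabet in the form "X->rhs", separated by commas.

A->CB, B->C, C->CA

  step 3 ⇒ step 4: CACBCACACBCACBCACACBCA ⇒ CA·CB·CA·C·CA·CB·CA·CB·CA·C·CA·CB·CA·C·CA·CB·CA·CB·CA·C·CA·CB
    A ↦ CB
    B ↦ C
    C ↦ CA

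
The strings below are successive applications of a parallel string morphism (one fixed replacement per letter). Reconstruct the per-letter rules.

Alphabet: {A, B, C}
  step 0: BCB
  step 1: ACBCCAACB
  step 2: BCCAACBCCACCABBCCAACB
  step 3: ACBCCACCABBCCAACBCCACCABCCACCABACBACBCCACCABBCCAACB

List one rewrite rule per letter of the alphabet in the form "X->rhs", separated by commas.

A->B, B->ACB, C->CCA

  step 2 ⇒ step 3: BCCAACBCCACCABBCCAACB ⇒ ACB·CCA·CCA·B·B·CCA·ACB·CCA·CCA·B·CCA·CCA·B·ACB·ACB·CCA·CCA·B·B·CCA·ACB
    A ↦ B
    B ↦ ACB
    C ↦ CCA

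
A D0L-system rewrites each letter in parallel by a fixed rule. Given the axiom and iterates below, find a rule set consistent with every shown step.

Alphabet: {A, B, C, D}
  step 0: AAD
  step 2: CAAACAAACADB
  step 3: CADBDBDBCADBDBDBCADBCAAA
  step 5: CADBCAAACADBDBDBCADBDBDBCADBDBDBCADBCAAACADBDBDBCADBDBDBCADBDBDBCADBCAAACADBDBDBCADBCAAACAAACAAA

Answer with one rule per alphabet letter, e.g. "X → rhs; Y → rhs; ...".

  step 2 ⇒ step 3: CAAACAAACADB ⇒ CA·DB·DB·DB·CA·DB·DB·DB·CA·DB·CA·AA
    A ↦ DB
    B ↦ AA
    C ↦ CA
    D ↦ CA

A->DB, B->AA, C->CA, D->CA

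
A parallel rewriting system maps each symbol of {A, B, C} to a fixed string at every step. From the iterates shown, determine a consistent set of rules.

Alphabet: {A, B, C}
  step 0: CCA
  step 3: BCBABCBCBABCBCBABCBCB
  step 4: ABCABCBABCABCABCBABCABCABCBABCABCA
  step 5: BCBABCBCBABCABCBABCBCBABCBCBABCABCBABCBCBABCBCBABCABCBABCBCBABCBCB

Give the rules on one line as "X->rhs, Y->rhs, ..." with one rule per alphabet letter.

A->BCB, B->A, C->BC

  step 4 ⇒ step 5: ABCABCBABCABCABCBABCABCABCBABCABCA ⇒ BCB·A·BC·BCB·A·BC·A·BCB·A·BC·BCB·A·BC·BCB·A·BC·A·BCB·A·BC·BCB·A·BC·BCB·A·BC·A·BCB·A·BC·BCB·A·BC·BCB
    A ↦ BCB
    B ↦ A
    C ↦ BC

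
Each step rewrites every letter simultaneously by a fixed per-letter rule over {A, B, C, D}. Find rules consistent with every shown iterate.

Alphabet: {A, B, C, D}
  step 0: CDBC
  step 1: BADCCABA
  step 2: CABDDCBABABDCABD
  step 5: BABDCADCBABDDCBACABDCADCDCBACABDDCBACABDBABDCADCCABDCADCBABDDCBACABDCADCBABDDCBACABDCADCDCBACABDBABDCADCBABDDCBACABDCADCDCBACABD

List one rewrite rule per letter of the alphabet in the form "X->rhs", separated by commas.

  step 1 ⇒ step 2: BADCCABA ⇒ CA·BD·DC·BA·BA·BD·CA·BD
    A ↦ BD
    B ↦ CA
    C ↦ BA
    D ↦ DC

A->BD, B->CA, C->BA, D->DC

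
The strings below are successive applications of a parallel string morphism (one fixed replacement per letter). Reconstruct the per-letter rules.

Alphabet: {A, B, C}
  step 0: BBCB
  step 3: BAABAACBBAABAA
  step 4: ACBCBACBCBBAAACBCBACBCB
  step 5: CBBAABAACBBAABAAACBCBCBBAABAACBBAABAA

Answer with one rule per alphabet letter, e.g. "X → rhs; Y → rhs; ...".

A->CB, B->A, C->BA

  step 4 ⇒ step 5: ACBCBACBCBBAAACBCBACBCB ⇒ CB·BA·A·BA·A·CB·BA·A·BA·A·A·CB·CB·CB·BA·A·BA·A·CB·BA·A·BA·A
    A ↦ CB
    B ↦ A
    C ↦ BA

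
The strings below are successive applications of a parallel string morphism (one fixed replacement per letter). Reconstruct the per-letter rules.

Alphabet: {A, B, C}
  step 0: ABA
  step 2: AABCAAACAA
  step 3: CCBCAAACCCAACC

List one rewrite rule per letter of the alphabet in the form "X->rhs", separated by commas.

  step 2 ⇒ step 3: AABCAAACAA ⇒ C·C·BCA·AA·C·C·C·AA·C·C
    A ↦ C
    B ↦ BCA
    C ↦ AA

A->C, B->BCA, C->AA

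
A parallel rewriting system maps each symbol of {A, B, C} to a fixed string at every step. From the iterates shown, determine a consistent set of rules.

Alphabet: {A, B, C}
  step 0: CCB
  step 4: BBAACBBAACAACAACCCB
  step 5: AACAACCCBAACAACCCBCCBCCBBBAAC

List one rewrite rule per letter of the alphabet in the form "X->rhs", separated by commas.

A->C, B->AAC, C->B

  step 4 ⇒ step 5: BBAACBBAACAACAACCCB ⇒ AAC·AAC·C·C·B·AAC·AAC·C·C·B·C·C·B·C·C·B·B·B·AAC
    A ↦ C
    B ↦ AAC
    C ↦ B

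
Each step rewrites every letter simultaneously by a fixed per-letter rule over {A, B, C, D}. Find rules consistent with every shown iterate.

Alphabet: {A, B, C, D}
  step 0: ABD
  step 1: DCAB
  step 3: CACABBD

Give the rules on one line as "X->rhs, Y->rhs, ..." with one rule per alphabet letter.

A->D, B->CA, C->B, D->B

  step 0 ⇒ step 1: ABD ⇒ D·CA·B
    A ↦ D
    B ↦ CA
    D ↦ B
    C ↦ B  (constrained at step 1)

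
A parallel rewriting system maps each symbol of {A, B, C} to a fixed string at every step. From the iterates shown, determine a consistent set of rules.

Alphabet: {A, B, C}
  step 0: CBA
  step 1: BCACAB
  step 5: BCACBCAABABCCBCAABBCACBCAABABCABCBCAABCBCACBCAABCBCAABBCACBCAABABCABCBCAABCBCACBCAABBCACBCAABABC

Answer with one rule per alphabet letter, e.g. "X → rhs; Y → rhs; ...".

  step 0 ⇒ step 1: CBA ⇒ BCA·C·AB
    A ↦ AB
    B ↦ C
    C ↦ BCA

A->AB, B->C, C->BCA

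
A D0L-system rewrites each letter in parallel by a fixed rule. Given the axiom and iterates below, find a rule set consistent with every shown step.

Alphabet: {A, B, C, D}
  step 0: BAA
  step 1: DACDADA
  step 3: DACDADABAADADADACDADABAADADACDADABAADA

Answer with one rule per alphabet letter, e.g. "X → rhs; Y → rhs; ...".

  step 0 ⇒ step 1: BAA ⇒ DAC·DA·DA
    A ↦ DA
    B ↦ DAC
    C ↦ A  (constrained at step 1)
    D ↦ BAA  (constrained at step 1)

A->DA, B->DAC, C->A, D->BAA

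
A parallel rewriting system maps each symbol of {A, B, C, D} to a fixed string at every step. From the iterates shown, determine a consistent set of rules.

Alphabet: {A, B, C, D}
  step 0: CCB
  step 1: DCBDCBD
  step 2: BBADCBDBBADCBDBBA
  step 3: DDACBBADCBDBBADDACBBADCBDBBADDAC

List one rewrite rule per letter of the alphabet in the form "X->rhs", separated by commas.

  step 2 ⇒ step 3: BBADCBDBBADCBDBBA ⇒ D·D·AC·BBA·DCB·D·BBA·D·D·AC·BBA·DCB·D·BBA·D·D·AC
    A ↦ AC
    B ↦ D
    C ↦ DCB
    D ↦ BBA

A->AC, B->D, C->DCB, D->BBA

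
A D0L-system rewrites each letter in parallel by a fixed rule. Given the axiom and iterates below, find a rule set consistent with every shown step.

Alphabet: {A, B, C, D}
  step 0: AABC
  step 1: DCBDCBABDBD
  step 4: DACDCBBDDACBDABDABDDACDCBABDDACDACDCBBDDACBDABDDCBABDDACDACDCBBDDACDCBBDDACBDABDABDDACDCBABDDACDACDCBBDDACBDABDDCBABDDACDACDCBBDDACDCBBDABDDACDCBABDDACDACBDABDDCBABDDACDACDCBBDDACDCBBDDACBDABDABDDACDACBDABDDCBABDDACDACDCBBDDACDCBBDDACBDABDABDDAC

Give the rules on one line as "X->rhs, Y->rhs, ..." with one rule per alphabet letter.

  step 0 ⇒ step 1: AABC ⇒ DCB·DCB·ABD·BD
    A ↦ DCB
    B ↦ ABD
    C ↦ BD
    D ↦ DAC  (constrained at step 1)

A->DCB, B->ABD, C->BD, D->DAC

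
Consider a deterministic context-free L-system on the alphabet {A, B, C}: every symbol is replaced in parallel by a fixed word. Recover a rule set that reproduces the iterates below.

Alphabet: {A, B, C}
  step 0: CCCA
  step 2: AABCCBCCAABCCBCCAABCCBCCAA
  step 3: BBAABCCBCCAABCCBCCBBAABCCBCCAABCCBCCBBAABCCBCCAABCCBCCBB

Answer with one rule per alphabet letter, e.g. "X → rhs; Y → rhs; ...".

A->B, B->AA, C->BCC

  step 2 ⇒ step 3: AABCCBCCAABCCBCCAABCCBCCAA ⇒ B·B·AA·BCC·BCC·AA·BCC·BCC·B·B·AA·BCC·BCC·AA·BCC·BCC·B·B·AA·BCC·BCC·AA·BCC·BCC·B·B
    A ↦ B
    B ↦ AA
    C ↦ BCC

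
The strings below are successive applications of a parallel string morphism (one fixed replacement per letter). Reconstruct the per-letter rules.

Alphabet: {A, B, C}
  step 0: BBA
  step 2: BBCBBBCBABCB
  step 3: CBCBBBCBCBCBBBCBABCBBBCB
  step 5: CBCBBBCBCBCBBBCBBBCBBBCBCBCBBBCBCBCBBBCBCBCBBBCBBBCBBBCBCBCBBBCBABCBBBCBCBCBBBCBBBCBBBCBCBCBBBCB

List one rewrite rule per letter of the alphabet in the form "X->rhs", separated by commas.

A->AB, B->CB, C->BB

  step 2 ⇒ step 3: BBCBBBCBABCB ⇒ CB·CB·BB·CB·CB·CB·BB·CB·AB·CB·BB·CB
    A ↦ AB
    B ↦ CB
    C ↦ BB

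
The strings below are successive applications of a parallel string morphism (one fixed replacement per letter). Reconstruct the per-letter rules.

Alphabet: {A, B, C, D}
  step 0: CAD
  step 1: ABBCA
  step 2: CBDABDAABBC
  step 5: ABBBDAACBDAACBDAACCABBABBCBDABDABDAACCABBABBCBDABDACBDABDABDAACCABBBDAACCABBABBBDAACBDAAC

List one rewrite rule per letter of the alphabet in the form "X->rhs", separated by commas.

A->C, B->BDA, C->ABB, D->A

  step 1 ⇒ step 2: ABBCA ⇒ C·BDA·BDA·ABB·C
    A ↦ C
    B ↦ BDA
    C ↦ ABB
  step 0 ⇒ step 1: CAD ⇒ ABB·C·A
    D ↦ A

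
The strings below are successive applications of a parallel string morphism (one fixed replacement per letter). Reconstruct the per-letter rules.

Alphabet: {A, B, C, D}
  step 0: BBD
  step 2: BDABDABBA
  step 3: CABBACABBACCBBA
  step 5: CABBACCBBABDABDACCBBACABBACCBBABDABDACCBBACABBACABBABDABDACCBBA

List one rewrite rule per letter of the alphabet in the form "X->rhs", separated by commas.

  step 2 ⇒ step 3: BDABDABBA ⇒ C·A·BBA·C·A·BBA·C·C·BBA
    A ↦ BBA
    B ↦ C
    D ↦ A
    C ↦ BDA  (constrained at step 3)

A->BBA, B->C, C->BDA, D->A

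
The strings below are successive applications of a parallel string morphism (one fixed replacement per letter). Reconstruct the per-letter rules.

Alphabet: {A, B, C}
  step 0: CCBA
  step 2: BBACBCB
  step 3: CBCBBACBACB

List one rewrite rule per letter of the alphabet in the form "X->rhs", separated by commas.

  step 2 ⇒ step 3: BBACBCB ⇒ CB·CB·B·A·CB·A·CB
    A ↦ B
    B ↦ CB
    C ↦ A

A->B, B->CB, C->A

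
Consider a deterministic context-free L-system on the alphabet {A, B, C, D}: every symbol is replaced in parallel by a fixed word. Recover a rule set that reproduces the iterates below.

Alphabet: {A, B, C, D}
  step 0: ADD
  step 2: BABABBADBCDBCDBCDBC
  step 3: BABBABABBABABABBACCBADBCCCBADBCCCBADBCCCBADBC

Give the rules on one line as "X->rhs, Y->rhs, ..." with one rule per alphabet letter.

A->BBA, B->BA, C->DBC, D->CC

  step 2 ⇒ step 3: BABABBADBCDBCDBCDBC ⇒ BA·BBA·BA·BBA·BA·BA·BBA·CC·BA·DBC·CC·BA·DBC·CC·BA·DBC·CC·BA·DBC
    A ↦ BBA
    B ↦ BA
    C ↦ DBC
    D ↦ CC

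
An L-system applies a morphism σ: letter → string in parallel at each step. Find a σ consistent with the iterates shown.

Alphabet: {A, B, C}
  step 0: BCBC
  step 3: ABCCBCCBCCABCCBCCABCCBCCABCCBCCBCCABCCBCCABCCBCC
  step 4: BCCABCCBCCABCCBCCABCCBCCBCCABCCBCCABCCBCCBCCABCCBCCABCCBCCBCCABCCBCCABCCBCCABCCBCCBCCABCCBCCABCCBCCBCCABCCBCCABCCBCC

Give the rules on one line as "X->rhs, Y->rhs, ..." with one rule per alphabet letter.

  step 3 ⇒ step 4: ABCCBCCBCCABCCBCCABCCBCCABCCBCCBCCABCCBCCABCCBCC ⇒ BCC·A·BCC·BCC·A·BCC·BCC·A·BCC·BCC·BCC·A·BCC·BCC·A·BCC·BCC·BCC·A·BCC·BCC·A·BCC·BCC·BCC·A·BCC·BCC·A·BCC·BCC·A·BCC·BCC·BCC·A·BCC·BCC·A·BCC·BCC·BCC·A·BCC·BCC·A·BCC·BCC
    A ↦ BCC
    B ↦ A
    C ↦ BCC

A->BCC, B->A, C->BCC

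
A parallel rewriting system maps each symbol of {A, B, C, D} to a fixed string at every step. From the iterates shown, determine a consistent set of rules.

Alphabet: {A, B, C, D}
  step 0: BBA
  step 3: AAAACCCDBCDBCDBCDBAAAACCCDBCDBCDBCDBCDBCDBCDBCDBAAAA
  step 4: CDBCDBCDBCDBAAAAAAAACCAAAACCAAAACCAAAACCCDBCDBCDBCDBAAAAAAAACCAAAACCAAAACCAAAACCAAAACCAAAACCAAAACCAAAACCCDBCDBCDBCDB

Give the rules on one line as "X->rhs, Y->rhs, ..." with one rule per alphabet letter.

A->CDB, B->ACC, C->AA, D->A

  step 3 ⇒ step 4: AAAACCCDBCDBCDBCDBAAAACCCDBCDBCDBCDBCDBCDBCDBCDBAAAA ⇒ CDB·CDB·CDB·CDB·AA·AA·AA·A·ACC·AA·A·ACC·AA·A·ACC·AA·A·ACC·CDB·CDB·CDB·CDB·AA·AA·AA·A·ACC·AA·A·ACC·AA·A·ACC·AA·A·ACC·AA·A·ACC·AA·A·ACC·AA·A·ACC·AA·A·ACC·CDB·CDB·CDB·CDB
    A ↦ CDB
    B ↦ ACC
    C ↦ AA
    D ↦ A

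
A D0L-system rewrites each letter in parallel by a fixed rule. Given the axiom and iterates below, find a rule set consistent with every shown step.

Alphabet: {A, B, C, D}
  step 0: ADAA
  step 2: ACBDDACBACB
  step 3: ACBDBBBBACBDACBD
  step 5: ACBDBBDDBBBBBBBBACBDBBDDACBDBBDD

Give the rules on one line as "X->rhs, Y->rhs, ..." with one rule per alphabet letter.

A->AC, B->D, C->B, D->BB

  step 2 ⇒ step 3: ACBDDACBACB ⇒ AC·B·D·BB·BB·AC·B·D·AC·B·D
    A ↦ AC
    B ↦ D
    C ↦ B
    D ↦ BB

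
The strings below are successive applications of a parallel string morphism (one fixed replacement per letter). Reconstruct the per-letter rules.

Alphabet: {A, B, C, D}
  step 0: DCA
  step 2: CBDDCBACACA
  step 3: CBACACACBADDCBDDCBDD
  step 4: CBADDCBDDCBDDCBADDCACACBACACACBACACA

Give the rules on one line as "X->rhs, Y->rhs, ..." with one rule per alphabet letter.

  step 3 ⇒ step 4: CBACACACBADDCBDDCBDD ⇒ CB·A·DD·CB·DD·CB·DD·CB·A·DD·CA·CA·CB·A·CA·CA·CB·A·CA·CA
    A ↦ DD
    B ↦ A
    C ↦ CB
    D ↦ CA

A->DD, B->A, C->CB, D->CA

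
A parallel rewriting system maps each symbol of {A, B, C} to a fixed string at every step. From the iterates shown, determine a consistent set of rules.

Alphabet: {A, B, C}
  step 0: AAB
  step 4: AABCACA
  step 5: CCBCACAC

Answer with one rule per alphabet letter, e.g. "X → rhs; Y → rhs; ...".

  step 4 ⇒ step 5: AABCACA ⇒ C·C·BC·A·C·A·C
    A ↦ C
    B ↦ BC
    C ↦ A

A->C, B->BC, C->A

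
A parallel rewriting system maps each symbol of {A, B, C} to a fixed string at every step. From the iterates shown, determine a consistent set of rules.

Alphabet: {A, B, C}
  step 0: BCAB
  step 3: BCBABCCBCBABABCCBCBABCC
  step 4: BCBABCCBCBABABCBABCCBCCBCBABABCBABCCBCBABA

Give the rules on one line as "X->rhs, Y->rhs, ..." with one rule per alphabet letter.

A->C, B->BC, C->BA

  step 3 ⇒ step 4: BCBABCCBCBABABCCBCBABCC ⇒ BC·BA·BC·C·BC·BA·BA·BC·BA·BC·C·BC·C·BC·BA·BA·BC·BA·BC·C·BC·BA·BA
    A ↦ C
    B ↦ BC
    C ↦ BA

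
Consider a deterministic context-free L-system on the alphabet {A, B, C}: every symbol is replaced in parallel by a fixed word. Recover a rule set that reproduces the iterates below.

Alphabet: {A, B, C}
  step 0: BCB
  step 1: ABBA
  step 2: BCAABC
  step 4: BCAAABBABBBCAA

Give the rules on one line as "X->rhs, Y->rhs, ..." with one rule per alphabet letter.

  step 1 ⇒ step 2: ABBA ⇒ BC·A·A·BC
    A ↦ BC
    B ↦ A
  step 0 ⇒ step 1: BCB ⇒ A·BB·A
    C ↦ BB

A->BC, B->A, C->BB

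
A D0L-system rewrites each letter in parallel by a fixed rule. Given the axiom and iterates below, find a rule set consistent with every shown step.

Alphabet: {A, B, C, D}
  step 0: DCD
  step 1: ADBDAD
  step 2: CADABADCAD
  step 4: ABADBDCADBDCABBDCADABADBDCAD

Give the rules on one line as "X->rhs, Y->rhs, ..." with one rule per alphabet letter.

A->C, B->AB, C->BD, D->AD

  step 1 ⇒ step 2: ADBDAD ⇒ C·AD·AB·AD·C·AD
    A ↦ C
    B ↦ AB
    D ↦ AD
  step 0 ⇒ step 1: DCD ⇒ AD·BD·AD
    C ↦ BD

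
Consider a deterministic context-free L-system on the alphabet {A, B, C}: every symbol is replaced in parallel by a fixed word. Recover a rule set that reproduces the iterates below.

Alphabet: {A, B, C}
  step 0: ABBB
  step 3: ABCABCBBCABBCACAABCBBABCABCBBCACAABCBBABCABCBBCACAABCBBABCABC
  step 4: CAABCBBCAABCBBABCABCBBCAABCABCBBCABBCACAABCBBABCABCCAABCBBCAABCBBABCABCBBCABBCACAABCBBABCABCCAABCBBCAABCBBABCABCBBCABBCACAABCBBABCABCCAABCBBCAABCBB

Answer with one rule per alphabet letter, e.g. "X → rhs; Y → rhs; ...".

  step 3 ⇒ step 4: ABCABCBBCABBCACAABCBBABCABCBBCACAABCBBABCABCBBCACAABCBBABCABC ⇒ CA·ABC·BB·CA·ABC·BB·ABC·ABC·BB·CA·ABC·ABC·BB·CA·BB·CA·CA·ABC·BB·ABC·ABC·CA·ABC·BB·CA·ABC·BB·ABC·ABC·BB·CA·BB·CA·CA·ABC·BB·ABC·ABC·CA·ABC·BB·CA·ABC·BB·ABC·ABC·BB·CA·BB·CA·CA·ABC·BB·ABC·ABC·CA·ABC·BB·CA·ABC·BB
    A ↦ CA
    B ↦ ABC
    C ↦ BB

A->CA, B->ABC, C->BB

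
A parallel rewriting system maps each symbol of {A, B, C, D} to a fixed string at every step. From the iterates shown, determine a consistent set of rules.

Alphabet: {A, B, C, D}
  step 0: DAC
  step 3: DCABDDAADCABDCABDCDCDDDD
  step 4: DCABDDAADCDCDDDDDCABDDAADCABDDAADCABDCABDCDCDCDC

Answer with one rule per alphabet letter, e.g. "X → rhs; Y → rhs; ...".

  step 3 ⇒ step 4: DCABDDAADCABDCABDCDCDDDD ⇒ DC·AB·DD·AA·DC·DC·DD·DD·DC·AB·DD·AA·DC·AB·DD·AA·DC·AB·DC·AB·DC·DC·DC·DC
    A ↦ DD
    B ↦ AA
    C ↦ AB
    D ↦ DC

A->DD, B->AA, C->AB, D->DC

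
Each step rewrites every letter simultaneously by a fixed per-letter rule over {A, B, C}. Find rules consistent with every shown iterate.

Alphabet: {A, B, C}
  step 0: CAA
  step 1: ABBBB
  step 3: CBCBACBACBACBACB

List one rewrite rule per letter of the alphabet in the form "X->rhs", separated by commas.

A->BB, B->CB, C->A

  step 0 ⇒ step 1: CAA ⇒ A·BB·BB
    A ↦ BB
    C ↦ A
    B ↦ CB  (constrained at step 1)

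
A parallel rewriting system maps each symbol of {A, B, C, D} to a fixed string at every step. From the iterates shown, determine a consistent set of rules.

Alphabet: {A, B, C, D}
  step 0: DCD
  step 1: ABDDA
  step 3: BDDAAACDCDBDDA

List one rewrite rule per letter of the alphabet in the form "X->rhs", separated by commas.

A->CD, B->DD, C->BDD, D->A

  step 0 ⇒ step 1: DCD ⇒ A·BDD·A
    C ↦ BDD
    D ↦ A
    A ↦ CD  (constrained at step 1)
    B ↦ DD  (constrained at step 1)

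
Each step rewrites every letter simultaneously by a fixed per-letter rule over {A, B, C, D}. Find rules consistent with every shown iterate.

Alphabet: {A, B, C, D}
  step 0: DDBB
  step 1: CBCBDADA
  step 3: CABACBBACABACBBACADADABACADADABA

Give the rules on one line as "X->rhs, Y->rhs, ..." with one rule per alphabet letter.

  step 0 ⇒ step 1: DDBB ⇒ CB·CB·DA·DA
    B ↦ DA
    D ↦ CB
    A ↦ BA  (constrained at step 1)
    C ↦ CA  (constrained at step 1)

A->BA, B->DA, C->CA, D->CB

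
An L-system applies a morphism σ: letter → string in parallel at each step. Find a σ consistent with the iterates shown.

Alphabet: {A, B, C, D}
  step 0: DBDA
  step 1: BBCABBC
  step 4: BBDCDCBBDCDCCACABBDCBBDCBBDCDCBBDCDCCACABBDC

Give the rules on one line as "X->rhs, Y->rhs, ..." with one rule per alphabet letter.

  step 0 ⇒ step 1: DBDA ⇒ BB·CA·BB·C
    A ↦ C
    B ↦ CA
    D ↦ BB
    C ↦ DC  (constrained at step 1)

A->C, B->CA, C->DC, D->BB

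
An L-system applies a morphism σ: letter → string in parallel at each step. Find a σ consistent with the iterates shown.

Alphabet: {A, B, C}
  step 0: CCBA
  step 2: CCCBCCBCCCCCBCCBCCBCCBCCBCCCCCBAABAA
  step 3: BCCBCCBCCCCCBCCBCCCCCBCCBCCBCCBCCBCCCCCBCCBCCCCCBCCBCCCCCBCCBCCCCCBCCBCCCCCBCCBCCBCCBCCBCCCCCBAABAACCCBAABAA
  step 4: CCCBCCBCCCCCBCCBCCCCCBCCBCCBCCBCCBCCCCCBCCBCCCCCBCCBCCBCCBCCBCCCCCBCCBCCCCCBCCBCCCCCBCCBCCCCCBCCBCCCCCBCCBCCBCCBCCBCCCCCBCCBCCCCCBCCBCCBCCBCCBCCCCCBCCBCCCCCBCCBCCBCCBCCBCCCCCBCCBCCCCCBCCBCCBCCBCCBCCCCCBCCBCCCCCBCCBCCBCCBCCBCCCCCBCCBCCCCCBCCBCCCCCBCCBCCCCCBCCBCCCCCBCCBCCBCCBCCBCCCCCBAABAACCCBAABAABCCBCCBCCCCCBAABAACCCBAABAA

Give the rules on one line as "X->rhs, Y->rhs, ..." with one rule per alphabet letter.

  step 3 ⇒ step 4: BCCBCCBCCCCCBCCBCCCCCBCCBCCBCCBCCBCCCCCBCCBCCCCCBCCBCCCCCBCCBCCCCCBCCBCCCCCBCCBCCBCCBCCBCCCCCBAABAACCCBAABAA ⇒ CCC·BCC·BCC·CCC·BCC·BCC·CCC·BCC·BCC·BCC·BCC·BCC·CCC·BCC·BCC·CCC·BCC·BCC·BCC·BCC·BCC·CCC·BCC·BCC·CCC·BCC·BCC·CCC·BCC·BCC·CCC·BCC·BCC·CCC·BCC·BCC·BCC·BCC·BCC·CCC·BCC·BCC·CCC·BCC·BCC·BCC·BCC·BCC·CCC·BCC·BCC·CCC·BCC·BCC·BCC·BCC·BCC·CCC·BCC·BCC·CCC·BCC·BCC·BCC·BCC·BCC·CCC·BCC·BCC·CCC·BCC·BCC·BCC·BCC·BCC·CCC·BCC·BCC·CCC·BCC·BCC·CCC·BCC·BCC·CCC·BCC·BCC·CCC·BCC·BCC·BCC·BCC·BCC·CCC·BAA·BAA·CCC·BAA·BAA·BCC·BCC·BCC·CCC·BAA·BAA·CCC·BAA·BAA
    A ↦ BAA
    B ↦ CCC
    C ↦ BCC

A->BAA, B->CCC, C->BCC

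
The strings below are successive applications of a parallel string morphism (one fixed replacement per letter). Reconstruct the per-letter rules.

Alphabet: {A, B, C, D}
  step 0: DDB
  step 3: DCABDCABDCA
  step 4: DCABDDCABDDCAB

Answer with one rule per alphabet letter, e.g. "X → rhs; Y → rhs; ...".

  step 3 ⇒ step 4: DCABDCABDCA ⇒ DC·A·B·D·DC·A·B·D·DC·A·B
    A ↦ B
    B ↦ D
    C ↦ A
    D ↦ DC

A->B, B->D, C->A, D->DC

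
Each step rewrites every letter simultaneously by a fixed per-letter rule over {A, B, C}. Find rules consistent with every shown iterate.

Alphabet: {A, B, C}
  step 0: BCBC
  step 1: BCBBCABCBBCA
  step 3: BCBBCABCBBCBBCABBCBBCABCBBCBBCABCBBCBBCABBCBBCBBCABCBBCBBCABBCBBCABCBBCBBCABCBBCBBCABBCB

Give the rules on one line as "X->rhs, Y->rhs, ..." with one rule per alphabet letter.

A->B, B->BCB, C->BCA

  step 0 ⇒ step 1: BCBC ⇒ BCB·BCA·BCB·BCA
    B ↦ BCB
    C ↦ BCA
    A ↦ B  (constrained at step 1)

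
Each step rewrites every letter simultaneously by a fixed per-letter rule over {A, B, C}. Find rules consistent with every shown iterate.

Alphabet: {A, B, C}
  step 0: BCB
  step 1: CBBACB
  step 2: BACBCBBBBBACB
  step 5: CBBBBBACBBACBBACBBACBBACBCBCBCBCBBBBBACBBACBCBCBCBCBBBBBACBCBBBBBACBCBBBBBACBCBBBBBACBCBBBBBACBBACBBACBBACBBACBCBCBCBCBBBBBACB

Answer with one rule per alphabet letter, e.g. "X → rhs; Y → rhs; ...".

A->BBB, B->CB, C->BA

  step 1 ⇒ step 2: CBBACB ⇒ BA·CB·CB·BBB·BA·CB
    A ↦ BBB
    B ↦ CB
    C ↦ BA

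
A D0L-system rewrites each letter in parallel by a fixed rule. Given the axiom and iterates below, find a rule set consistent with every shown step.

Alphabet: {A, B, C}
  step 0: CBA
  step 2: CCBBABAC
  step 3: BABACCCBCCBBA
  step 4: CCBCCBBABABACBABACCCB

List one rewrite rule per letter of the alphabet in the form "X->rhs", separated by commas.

A->CB, B->C, C->BA

  step 3 ⇒ step 4: BABACCCBCCBBA ⇒ C·CB·C·CB·BA·BA·BA·C·BA·BA·C·C·CB
    A ↦ CB
    B ↦ C
    C ↦ BA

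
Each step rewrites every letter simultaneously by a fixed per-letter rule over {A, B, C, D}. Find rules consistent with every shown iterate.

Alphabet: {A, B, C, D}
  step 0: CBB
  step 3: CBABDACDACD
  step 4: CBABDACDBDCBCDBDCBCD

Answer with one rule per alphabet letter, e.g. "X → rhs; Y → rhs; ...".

  step 3 ⇒ step 4: CBABDACDACD ⇒ CB·A·BD·A·CD·BD·CB·CD·BD·CB·CD
    A ↦ BD
    B ↦ A
    C ↦ CB
    D ↦ CD

A->BD, B->A, C->CB, D->CD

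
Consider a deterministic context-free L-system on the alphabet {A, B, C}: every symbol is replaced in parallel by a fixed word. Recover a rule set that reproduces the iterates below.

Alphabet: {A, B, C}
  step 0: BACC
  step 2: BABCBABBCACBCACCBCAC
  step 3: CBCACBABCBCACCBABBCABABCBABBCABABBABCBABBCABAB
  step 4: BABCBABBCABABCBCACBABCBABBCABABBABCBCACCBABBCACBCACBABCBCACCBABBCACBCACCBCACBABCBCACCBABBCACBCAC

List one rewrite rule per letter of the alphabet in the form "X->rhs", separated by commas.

A->BCA, B->C, C->BAB

  step 3 ⇒ step 4: CBCACBABCBCACCBABBCABABCBABBCABABBABCBABBCABAB ⇒ BAB·C·BAB·BCA·BAB·C·BCA·C·BAB·C·BAB·BCA·BAB·BAB·C·BCA·C·C·BAB·BCA·C·BCA·C·BAB·C·BCA·C·C·BAB·BCA·C·BCA·C·C·BCA·C·BAB·C·BCA·C·C·BAB·BCA·C·BCA·C
    A ↦ BCA
    B ↦ C
    C ↦ BAB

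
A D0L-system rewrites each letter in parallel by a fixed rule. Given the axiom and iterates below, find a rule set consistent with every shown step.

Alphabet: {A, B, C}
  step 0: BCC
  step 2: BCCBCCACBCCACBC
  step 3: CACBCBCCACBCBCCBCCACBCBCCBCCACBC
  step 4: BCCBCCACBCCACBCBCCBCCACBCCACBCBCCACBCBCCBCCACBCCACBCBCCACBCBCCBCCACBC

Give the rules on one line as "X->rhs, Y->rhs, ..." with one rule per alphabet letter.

A->C, B->CAC, C->BC

  step 3 ⇒ step 4: CACBCBCCACBCBCCBCCACBCBCCBCCACBC ⇒ BC·C·BC·CAC·BC·CAC·BC·BC·C·BC·CAC·BC·CAC·BC·BC·CAC·BC·BC·C·BC·CAC·BC·CAC·BC·BC·CAC·BC·BC·C·BC·CAC·BC
    A ↦ C
    B ↦ CAC
    C ↦ BC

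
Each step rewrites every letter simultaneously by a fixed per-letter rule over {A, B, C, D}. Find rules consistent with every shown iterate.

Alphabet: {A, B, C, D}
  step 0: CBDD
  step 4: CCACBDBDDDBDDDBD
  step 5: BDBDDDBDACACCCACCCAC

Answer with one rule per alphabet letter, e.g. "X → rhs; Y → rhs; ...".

  step 4 ⇒ step 5: CCACBDBDDDBDDDBD ⇒ BD·BD·DD·BD·A·C·A·C·C·C·A·C·C·C·A·C
    A ↦ DD
    B ↦ A
    C ↦ BD
    D ↦ C

A->DD, B->A, C->BD, D->C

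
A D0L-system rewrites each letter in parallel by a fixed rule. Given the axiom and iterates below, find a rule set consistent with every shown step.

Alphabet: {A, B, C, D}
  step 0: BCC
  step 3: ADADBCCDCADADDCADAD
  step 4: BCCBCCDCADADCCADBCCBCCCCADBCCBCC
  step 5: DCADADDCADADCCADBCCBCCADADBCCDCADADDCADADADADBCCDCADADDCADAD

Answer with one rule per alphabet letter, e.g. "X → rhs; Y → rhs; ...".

A->B, B->DC, C->AD, D->CC

  step 4 ⇒ step 5: BCCBCCDCADADCCADBCCBCCCCADBCCBCC ⇒ DC·AD·AD·DC·AD·AD·CC·AD·B·CC·B·CC·AD·AD·B·CC·DC·AD·AD·DC·AD·AD·AD·AD·B·CC·DC·AD·AD·DC·AD·AD
    A ↦ B
    B ↦ DC
    C ↦ AD
    D ↦ CC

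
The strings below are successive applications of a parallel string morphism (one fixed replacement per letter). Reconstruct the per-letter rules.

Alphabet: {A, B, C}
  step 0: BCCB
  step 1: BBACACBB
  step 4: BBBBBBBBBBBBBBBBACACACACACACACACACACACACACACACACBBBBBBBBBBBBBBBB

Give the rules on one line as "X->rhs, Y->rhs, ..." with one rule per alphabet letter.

A->AC, B->BB, C->AC

  step 0 ⇒ step 1: BCCB ⇒ BB·AC·AC·BB
    B ↦ BB
    C ↦ AC
    A ↦ AC  (constrained at step 1)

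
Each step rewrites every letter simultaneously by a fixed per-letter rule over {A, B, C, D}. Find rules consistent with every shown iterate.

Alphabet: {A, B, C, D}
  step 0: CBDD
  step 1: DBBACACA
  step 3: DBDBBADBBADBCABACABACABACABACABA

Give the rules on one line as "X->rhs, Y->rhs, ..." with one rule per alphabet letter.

  step 0 ⇒ step 1: CBDD ⇒ DB·BA·CA·CA
    B ↦ BA
    C ↦ DB
    D ↦ CA
    A ↦ DB  (constrained at step 1)

A->DB, B->BA, C->DB, D->CA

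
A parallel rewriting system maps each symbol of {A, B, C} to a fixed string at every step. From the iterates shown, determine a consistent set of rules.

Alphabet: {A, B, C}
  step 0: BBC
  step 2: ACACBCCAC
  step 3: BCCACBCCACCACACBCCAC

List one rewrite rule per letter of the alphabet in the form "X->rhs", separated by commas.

  step 2 ⇒ step 3: ACACBCCAC ⇒ BCC·AC·BCC·AC·C·AC·AC·BCC·AC
    A ↦ BCC
    B ↦ C
    C ↦ AC

A->BCC, B->C, C->AC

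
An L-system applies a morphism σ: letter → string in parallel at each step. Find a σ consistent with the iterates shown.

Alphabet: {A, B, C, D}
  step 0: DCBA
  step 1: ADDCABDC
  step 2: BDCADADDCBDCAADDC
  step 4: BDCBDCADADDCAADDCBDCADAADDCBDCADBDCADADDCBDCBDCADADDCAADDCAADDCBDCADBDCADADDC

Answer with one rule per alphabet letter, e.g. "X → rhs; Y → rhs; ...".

  step 1 ⇒ step 2: ADDCABDC ⇒ BDC·AD·AD·DC·BDC·A·AD·DC
    A ↦ BDC
    B ↦ A
    C ↦ DC
    D ↦ AD

A->BDC, B->A, C->DC, D->AD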